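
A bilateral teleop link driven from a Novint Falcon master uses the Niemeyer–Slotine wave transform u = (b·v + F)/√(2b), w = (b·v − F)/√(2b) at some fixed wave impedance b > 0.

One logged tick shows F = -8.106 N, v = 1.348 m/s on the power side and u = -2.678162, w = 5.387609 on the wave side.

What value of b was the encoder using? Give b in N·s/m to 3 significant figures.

u + w = 2.709447;  u + w = √(2b)·v, so √(2b) = 2.709447/1.348 = 2.009976.
b = (√(2b))²/2 = 4.040002/2 = 2.020001.
(Check via u − w = 2F/√(2b): u − w = -8.065771, 2F/√(2b) = -8.065770.)

b = 2.02 N·s/m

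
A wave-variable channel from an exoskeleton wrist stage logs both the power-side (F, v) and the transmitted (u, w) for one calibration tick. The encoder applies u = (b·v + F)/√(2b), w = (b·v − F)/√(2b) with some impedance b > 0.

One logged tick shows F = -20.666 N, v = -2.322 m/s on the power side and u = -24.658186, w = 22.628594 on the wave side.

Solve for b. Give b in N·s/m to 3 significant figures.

b = 0.382 N·s/m

u + w = -2.029592;  u + w = √(2b)·v, so √(2b) = -2.029592/(-2.322) = 0.874071.
b = (√(2b))²/2 = 0.763999/2 = 0.382000.
(Check via u − w = 2F/√(2b): u − w = -47.286780, 2F/√(2b) = -47.286797.)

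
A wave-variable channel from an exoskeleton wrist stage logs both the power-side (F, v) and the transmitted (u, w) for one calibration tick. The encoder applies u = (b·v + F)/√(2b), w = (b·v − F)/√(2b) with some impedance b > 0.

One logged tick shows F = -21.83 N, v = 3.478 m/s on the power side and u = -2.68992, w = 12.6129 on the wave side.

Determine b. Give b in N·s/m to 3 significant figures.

b = 4.07 N·s/m

u + w = 9.9230;  u + w = √(2b)·v, so √(2b) = 9.9230/3.478 = 2.8531.
b = (√(2b))²/2 = 8.1400/2 = 4.0700.
(Check via u − w = 2F/√(2b): u − w = -15.3028, 2F/√(2b) = -15.3028.)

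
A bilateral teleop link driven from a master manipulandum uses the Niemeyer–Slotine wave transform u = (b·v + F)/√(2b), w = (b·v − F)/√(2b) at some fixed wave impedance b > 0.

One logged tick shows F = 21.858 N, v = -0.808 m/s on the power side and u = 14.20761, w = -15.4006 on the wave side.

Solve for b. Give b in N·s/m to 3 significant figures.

b = 1.09 N·s/m

u + w = -1.1930;  u + w = √(2b)·v, so √(2b) = -1.1930/(-0.808) = 1.4765.
b = (√(2b))²/2 = 2.1800/2 = 1.0900.
(Check via u − w = 2F/√(2b): u − w = 29.6082, 2F/√(2b) = 29.6084.)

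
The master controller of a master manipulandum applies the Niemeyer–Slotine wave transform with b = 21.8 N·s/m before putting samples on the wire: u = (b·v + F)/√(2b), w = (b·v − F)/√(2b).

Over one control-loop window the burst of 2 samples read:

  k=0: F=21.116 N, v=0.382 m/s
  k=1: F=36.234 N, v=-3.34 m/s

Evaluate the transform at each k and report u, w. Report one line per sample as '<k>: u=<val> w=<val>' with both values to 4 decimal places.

k=0: b·v=21.8×0.382=8.3276; √(2b)=6.6030; u=(8.3276+21.116)/6.6030=4.4591, w=(8.3276−21.116)/6.6030=-1.9367
k=1: b·v=21.8×(-3.34)=-72.8120; √(2b)=6.6030; u=(-72.8120+36.234)/6.6030=-5.5396, w=(-72.8120−36.234)/6.6030=-16.5145

0: u=4.4591 w=-1.9367
1: u=-5.5396 w=-16.5145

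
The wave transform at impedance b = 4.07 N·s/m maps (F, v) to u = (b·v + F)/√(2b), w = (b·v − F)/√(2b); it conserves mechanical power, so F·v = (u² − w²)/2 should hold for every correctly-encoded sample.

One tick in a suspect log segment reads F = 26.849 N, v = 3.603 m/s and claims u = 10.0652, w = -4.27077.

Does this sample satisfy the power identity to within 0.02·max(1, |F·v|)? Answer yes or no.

F·v = 26.849×3.603 = 96.73695 W.
(u² − w²)/2 = (101.30825 − 18.23948)/2 = 41.53439 W.
|Δ| = 55.20256;  2% of max(1, |F·v|) = 1.93474.

no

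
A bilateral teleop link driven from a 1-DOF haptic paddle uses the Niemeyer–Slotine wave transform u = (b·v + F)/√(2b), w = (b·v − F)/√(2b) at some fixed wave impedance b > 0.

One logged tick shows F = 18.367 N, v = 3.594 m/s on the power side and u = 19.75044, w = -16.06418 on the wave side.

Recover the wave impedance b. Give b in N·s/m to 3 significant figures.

b = 0.526 N·s/m

u + w = 3.686260;  u + w = √(2b)·v, so √(2b) = 3.686260/3.594 = 1.025671.
b = (√(2b))²/2 = 1.052000/2 = 0.526000.
(Check via u − w = 2F/√(2b): u − w = 35.814620, 2F/√(2b) = 35.814619.)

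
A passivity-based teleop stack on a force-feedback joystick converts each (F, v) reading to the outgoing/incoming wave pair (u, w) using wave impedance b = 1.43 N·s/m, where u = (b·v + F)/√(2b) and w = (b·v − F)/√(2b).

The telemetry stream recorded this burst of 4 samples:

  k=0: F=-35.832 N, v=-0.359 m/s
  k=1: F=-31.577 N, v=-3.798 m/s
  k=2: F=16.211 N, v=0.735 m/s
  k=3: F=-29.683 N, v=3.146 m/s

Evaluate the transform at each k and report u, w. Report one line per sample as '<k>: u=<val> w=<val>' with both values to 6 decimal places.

0: u=-21.491468 w=20.884344
1: u=-21.883372 w=15.460371
2: u=10.207264 w=-8.964266
3: u=-14.891741 w=20.212110

k=0: b·v=1.43×(-0.359)=-0.513370; √(2b)=1.691153; u=(-0.513370+(-35.832))/1.691153=-21.491468, w=(-0.513370−(-35.832))/1.691153=20.884344
k=1: b·v=1.43×(-3.798)=-5.431140; √(2b)=1.691153; u=(-5.431140+(-31.577))/1.691153=-21.883372, w=(-5.431140−(-31.577))/1.691153=15.460371
k=2: b·v=1.43×0.735=1.051050; √(2b)=1.691153; u=(1.051050+16.211)/1.691153=10.207264, w=(1.051050−16.211)/1.691153=-8.964266
k=3: b·v=1.43×3.146=4.498780; √(2b)=1.691153; u=(4.498780+(-29.683))/1.691153=-14.891741, w=(4.498780−(-29.683))/1.691153=20.212110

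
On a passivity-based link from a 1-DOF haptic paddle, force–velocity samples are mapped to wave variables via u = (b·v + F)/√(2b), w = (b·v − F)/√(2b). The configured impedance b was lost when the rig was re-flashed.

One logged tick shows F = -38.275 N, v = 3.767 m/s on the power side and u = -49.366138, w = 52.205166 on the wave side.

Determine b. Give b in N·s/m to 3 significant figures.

u + w = 2.839028;  u + w = √(2b)·v, so √(2b) = 2.839028/3.767 = 0.753658.
b = (√(2b))²/2 = 0.568000/2 = 0.284000.
(Check via u − w = 2F/√(2b): u − w = -101.571304, 2F/√(2b) = -101.571330.)

b = 0.284 N·s/m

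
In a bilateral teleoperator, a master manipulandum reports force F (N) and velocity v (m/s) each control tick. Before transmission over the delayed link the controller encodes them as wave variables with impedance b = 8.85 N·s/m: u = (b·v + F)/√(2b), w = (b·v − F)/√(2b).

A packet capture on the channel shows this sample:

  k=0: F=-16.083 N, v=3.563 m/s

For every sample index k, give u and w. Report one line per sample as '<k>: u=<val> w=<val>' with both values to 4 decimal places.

0: u=3.6722 w=11.3178

k=0: b·v=8.85×3.563=31.5326; √(2b)=4.2071; u=(31.5326+(-16.083))/4.2071=3.6722, w=(31.5326−(-16.083))/4.2071=11.3178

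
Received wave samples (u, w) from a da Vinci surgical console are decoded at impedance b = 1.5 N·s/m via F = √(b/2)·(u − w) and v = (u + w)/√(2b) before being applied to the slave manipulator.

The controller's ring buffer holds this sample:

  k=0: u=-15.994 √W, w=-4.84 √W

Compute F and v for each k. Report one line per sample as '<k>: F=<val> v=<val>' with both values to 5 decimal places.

0: F=-9.65965 v=-12.02852

k=0: u−w=-11.15400, u+w=-20.83400; √(b/2)=0.86603, √(2b)=1.73205; F=0.86603×(-11.154)=-9.65965, v=-20.83400/1.73205=-12.02852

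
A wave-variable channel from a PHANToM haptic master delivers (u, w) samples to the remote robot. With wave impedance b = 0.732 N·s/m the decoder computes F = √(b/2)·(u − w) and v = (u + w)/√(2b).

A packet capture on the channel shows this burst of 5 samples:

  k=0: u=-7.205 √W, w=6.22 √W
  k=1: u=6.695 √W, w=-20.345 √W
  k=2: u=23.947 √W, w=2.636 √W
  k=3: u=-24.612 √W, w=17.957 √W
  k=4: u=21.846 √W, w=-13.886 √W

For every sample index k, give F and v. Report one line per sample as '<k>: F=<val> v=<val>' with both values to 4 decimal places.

k=0: u−w=-13.4250, u+w=-0.9850; √(b/2)=0.6050, √(2b)=1.2100; F=0.6050×(-13.425)=-8.1218, v=-0.9850/1.2100=-0.8141
k=1: u−w=27.0400, u+w=-13.6500; √(b/2)=0.6050, √(2b)=1.2100; F=0.6050×27.04=16.3586, v=-13.6500/1.2100=-11.2814
k=2: u−w=21.3110, u+w=26.5830; √(b/2)=0.6050, √(2b)=1.2100; F=0.6050×21.311=12.8927, v=26.5830/1.2100=21.9702
k=3: u−w=-42.5690, u+w=-6.6550; √(b/2)=0.6050, √(2b)=1.2100; F=0.6050×(-42.569)=-25.7534, v=-6.6550/1.2100=-5.5002
k=4: u−w=35.7320, u+w=7.9600; √(b/2)=0.6050, √(2b)=1.2100; F=0.6050×35.732=21.6171, v=7.9600/1.2100=6.5787

0: F=-8.1218 v=-0.8141
1: F=16.3586 v=-11.2814
2: F=12.8927 v=21.9702
3: F=-25.7534 v=-5.5002
4: F=21.6171 v=6.5787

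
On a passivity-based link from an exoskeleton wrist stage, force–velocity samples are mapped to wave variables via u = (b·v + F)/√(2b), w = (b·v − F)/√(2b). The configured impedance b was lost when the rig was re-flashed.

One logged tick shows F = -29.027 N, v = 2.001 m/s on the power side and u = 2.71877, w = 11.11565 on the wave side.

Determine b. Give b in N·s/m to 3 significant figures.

u + w = 13.8344;  u + w = √(2b)·v, so √(2b) = 13.8344/2.001 = 6.9138.
b = (√(2b))²/2 = 47.8000/2 = 23.9000.
(Check via u − w = 2F/√(2b): u − w = -8.3969, 2F/√(2b) = -8.3969.)

b = 23.9 N·s/m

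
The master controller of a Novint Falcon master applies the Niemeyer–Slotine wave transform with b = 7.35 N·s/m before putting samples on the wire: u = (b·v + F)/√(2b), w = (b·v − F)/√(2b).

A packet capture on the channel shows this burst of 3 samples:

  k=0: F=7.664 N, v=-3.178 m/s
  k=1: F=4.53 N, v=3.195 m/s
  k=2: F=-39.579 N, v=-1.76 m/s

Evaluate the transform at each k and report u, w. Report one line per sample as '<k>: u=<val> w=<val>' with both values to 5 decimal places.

0: u=-4.09339 w=-8.09124
1: u=7.30642 w=4.94339
2: u=-13.69698 w=6.94903

k=0: b·v=7.35×(-3.178)=-23.35830; √(2b)=3.83406; u=(-23.35830+7.664)/3.83406=-4.09339, w=(-23.35830−7.664)/3.83406=-8.09124
k=1: b·v=7.35×3.195=23.48325; √(2b)=3.83406; u=(23.48325+4.53)/3.83406=7.30642, w=(23.48325−4.53)/3.83406=4.94339
k=2: b·v=7.35×(-1.76)=-12.93600; √(2b)=3.83406; u=(-12.93600+(-39.579))/3.83406=-13.69698, w=(-12.93600−(-39.579))/3.83406=6.94903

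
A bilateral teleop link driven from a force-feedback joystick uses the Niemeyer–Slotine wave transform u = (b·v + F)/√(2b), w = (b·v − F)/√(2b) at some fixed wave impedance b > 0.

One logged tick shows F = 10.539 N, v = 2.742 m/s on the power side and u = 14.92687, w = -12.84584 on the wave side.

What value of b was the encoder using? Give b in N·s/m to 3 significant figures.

u + w = 2.08103;  u + w = √(2b)·v, so √(2b) = 2.08103/2.742 = 0.75895.
b = (√(2b))²/2 = 0.57600/2 = 0.28800.
(Check via u − w = 2F/√(2b): u − w = 27.77271, 2F/√(2b) = 27.77273.)

b = 0.288 N·s/m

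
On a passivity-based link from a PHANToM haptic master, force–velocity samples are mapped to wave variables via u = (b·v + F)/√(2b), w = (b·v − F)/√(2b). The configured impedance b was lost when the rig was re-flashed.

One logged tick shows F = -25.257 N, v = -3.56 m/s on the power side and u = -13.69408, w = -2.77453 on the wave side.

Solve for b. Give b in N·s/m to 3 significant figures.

b = 10.7 N·s/m

u + w = -16.4686;  u + w = √(2b)·v, so √(2b) = -16.4686/(-3.56) = 4.6260.
b = (√(2b))²/2 = 21.4000/2 = 10.7000.
(Check via u − w = 2F/√(2b): u − w = -10.9195, 2F/√(2b) = -10.9196.)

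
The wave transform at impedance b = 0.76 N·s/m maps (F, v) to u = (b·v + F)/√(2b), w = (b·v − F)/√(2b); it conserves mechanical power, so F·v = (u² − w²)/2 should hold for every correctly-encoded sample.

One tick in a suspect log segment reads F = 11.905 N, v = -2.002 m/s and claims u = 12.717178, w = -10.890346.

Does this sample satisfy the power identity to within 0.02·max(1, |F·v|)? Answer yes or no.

no

F·v = 11.905×(-2.002) = -23.833810 W.
(u² − w²)/2 = (161.726616 − 118.599636)/2 = 21.563490 W.
|Δ| = 45.397300;  2% of max(1, |F·v|) = 0.476676.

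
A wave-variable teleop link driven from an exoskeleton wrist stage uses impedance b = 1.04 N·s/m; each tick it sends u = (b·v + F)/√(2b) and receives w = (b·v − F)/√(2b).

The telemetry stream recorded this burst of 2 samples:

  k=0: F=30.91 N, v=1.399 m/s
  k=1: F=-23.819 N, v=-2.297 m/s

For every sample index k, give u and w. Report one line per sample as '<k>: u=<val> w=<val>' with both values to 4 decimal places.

0: u=22.4411 w=-20.4234
1: u=-18.1719 w=14.8591

k=0: b·v=1.04×1.399=1.4550; √(2b)=1.4422; u=(1.4550+30.91)/1.4422=22.4411, w=(1.4550−30.91)/1.4422=-20.4234
k=1: b·v=1.04×(-2.297)=-2.3889; √(2b)=1.4422; u=(-2.3889+(-23.819))/1.4422=-18.1719, w=(-2.3889−(-23.819))/1.4422=14.8591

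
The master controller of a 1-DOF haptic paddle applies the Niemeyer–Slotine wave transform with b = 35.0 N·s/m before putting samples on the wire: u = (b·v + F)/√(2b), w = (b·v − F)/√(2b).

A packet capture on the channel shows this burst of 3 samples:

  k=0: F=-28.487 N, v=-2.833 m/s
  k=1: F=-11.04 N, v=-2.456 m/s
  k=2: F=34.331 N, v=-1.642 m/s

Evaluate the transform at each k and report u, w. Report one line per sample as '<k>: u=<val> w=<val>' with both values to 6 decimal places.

k=0: b·v=35.0×(-2.833)=-99.155000; √(2b)=8.366600; u=(-99.155000+(-28.487))/8.366600=-15.256137, w=(-99.155000−(-28.487))/8.366600=-8.446442
k=1: b·v=35.0×(-2.456)=-85.960000; √(2b)=8.366600; u=(-85.960000+(-11.04))/8.366600=-11.593718, w=(-85.960000−(-11.04))/8.366600=-8.954653
k=2: b·v=35.0×(-1.642)=-57.470000; √(2b)=8.366600; u=(-57.470000+34.331)/8.366600=-2.765639, w=(-57.470000−34.331)/8.366600=-10.972318

0: u=-15.256137 w=-8.446442
1: u=-11.593718 w=-8.954653
2: u=-2.765639 w=-10.972318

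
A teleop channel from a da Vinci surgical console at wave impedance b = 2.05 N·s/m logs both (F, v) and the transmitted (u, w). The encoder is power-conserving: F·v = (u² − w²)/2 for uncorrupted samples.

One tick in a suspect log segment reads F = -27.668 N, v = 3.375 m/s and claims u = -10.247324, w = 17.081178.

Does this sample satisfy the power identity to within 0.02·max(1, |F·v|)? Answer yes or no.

yes

F·v = (-27.668)×3.375 = -93.379500 W.
(u² − w²)/2 = (105.007649 − 291.766642)/2 = -93.379496 W.
|Δ| = 0.000004;  2% of max(1, |F·v|) = 1.867590.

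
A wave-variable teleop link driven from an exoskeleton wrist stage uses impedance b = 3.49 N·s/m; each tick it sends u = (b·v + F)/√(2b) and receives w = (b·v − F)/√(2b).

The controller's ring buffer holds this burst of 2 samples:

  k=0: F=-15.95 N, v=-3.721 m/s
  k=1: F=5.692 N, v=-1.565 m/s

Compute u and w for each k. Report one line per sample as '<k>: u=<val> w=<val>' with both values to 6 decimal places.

0: u=-10.952547 w=1.121781
1: u=0.087113 w=-4.221794

k=0: b·v=3.49×(-3.721)=-12.986290; √(2b)=2.641969; u=(-12.986290+(-15.95))/2.641969=-10.952547, w=(-12.986290−(-15.95))/2.641969=1.121781
k=1: b·v=3.49×(-1.565)=-5.461850; √(2b)=2.641969; u=(-5.461850+5.692)/2.641969=0.087113, w=(-5.461850−5.692)/2.641969=-4.221794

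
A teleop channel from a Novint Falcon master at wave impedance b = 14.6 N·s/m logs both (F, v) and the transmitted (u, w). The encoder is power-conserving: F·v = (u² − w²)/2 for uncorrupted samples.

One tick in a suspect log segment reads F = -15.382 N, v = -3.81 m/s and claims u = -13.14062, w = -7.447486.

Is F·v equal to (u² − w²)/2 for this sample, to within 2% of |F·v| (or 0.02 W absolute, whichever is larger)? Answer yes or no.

F·v = (-15.382)×(-3.81) = 58.605420 W.
(u² − w²)/2 = (172.675894 − 55.465048)/2 = 58.605423 W.
|Δ| = 0.000003;  2% of max(1, |F·v|) = 1.172108.

yes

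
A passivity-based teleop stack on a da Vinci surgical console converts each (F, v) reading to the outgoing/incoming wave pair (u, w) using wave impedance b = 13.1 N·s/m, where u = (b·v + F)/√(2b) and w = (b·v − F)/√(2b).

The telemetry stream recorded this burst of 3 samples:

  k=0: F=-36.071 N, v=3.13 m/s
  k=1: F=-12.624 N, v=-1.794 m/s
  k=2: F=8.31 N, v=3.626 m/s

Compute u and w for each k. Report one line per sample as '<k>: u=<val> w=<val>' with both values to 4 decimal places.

0: u=0.9635 w=15.0577
1: u=-7.0577 w=-2.1251
2: u=10.9035 w=7.6565

k=0: b·v=13.1×3.13=41.0030; √(2b)=5.1186; u=(41.0030+(-36.071))/5.1186=0.9635, w=(41.0030−(-36.071))/5.1186=15.0577
k=1: b·v=13.1×(-1.794)=-23.5014; √(2b)=5.1186; u=(-23.5014+(-12.624))/5.1186=-7.0577, w=(-23.5014−(-12.624))/5.1186=-2.1251
k=2: b·v=13.1×3.626=47.5006; √(2b)=5.1186; u=(47.5006+8.31)/5.1186=10.9035, w=(47.5006−8.31)/5.1186=7.6565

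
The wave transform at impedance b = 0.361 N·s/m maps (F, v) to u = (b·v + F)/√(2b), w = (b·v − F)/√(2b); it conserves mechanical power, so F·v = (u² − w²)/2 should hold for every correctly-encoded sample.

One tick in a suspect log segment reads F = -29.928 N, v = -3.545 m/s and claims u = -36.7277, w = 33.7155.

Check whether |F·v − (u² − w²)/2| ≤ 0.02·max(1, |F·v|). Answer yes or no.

F·v = (-29.928)×(-3.545) = 106.09476 W.
(u² − w²)/2 = (1348.92395 − 1136.73494)/2 = 106.09450 W.
|Δ| = 0.00026;  2% of max(1, |F·v|) = 2.12190.

yes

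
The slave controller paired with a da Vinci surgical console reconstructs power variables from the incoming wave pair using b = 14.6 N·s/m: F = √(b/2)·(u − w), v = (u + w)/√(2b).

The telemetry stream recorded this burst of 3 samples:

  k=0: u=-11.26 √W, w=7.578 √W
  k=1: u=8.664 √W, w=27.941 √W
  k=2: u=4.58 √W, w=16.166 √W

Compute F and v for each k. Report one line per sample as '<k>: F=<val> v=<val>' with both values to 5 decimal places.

k=0: u−w=-18.83800, u+w=-3.68200; √(b/2)=2.70185, √(2b)=5.40370; F=2.70185×(-18.838)=-50.89747, v=-3.68200/5.40370=-0.68138
k=1: u−w=-19.27700, u+w=36.60500; √(b/2)=2.70185, √(2b)=5.40370; F=2.70185×(-19.277)=-52.08359, v=36.60500/5.40370=6.77406
k=2: u−w=-11.58600, u+w=20.74600; √(b/2)=2.70185, √(2b)=5.40370; F=2.70185×(-11.586)=-31.30365, v=20.74600/5.40370=3.83922

0: F=-50.89747 v=-0.68138
1: F=-52.08359 v=6.77406
2: F=-31.30365 v=3.83922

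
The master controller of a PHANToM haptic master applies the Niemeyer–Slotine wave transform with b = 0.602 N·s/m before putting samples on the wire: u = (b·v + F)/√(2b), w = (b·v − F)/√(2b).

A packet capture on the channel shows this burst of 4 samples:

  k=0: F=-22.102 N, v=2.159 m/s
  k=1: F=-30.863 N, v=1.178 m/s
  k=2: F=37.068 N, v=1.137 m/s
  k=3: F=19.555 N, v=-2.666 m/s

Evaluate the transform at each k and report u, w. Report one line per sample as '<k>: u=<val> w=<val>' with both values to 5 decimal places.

k=0: b·v=0.602×2.159=1.29972; √(2b)=1.09727; u=(1.29972+(-22.102))/1.09727=-18.95823, w=(1.29972−(-22.102))/1.09727=21.32723
k=1: b·v=0.602×1.178=0.70916; √(2b)=1.09727; u=(0.70916+(-30.863))/1.09727=-27.48080, w=(0.70916−(-30.863))/1.09727=28.77339
k=2: b·v=0.602×1.137=0.68447; √(2b)=1.09727; u=(0.68447+37.068)/1.09727=34.40584, w=(0.68447−37.068)/1.09727=-33.15825
k=3: b·v=0.602×(-2.666)=-1.60493; √(2b)=1.09727; u=(-1.60493+19.555)/1.09727=16.35885, w=(-1.60493−19.555)/1.09727=-19.28417

0: u=-18.95823 w=21.32723
1: u=-27.48080 w=28.77339
2: u=34.40584 w=-33.15825
3: u=16.35885 w=-19.28417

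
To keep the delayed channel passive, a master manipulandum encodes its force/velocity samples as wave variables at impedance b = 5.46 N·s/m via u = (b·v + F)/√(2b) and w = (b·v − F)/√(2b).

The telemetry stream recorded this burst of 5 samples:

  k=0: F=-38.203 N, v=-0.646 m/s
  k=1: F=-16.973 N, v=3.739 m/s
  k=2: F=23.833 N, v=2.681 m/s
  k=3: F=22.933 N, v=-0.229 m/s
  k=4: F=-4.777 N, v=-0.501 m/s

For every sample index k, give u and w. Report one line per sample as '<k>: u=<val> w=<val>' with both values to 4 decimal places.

k=0: b·v=5.46×(-0.646)=-3.5272; √(2b)=3.3045; u=(-3.5272+(-38.203))/3.3045=-12.6281, w=(-3.5272−(-38.203))/3.3045=10.4934
k=1: b·v=5.46×3.739=20.4149; √(2b)=3.3045; u=(20.4149+(-16.973))/3.3045=1.0416, w=(20.4149−(-16.973))/3.3045=11.3141
k=2: b·v=5.46×2.681=14.6383; √(2b)=3.3045; u=(14.6383+23.833)/3.3045=11.6419, w=(14.6383−23.833)/3.3045=-2.7825
k=3: b·v=5.46×(-0.229)=-1.2503; √(2b)=3.3045; u=(-1.2503+22.933)/3.3045=6.5615, w=(-1.2503−22.933)/3.3045=-7.3182
k=4: b·v=5.46×(-0.501)=-2.7355; √(2b)=3.3045; u=(-2.7355+(-4.777))/3.3045=-2.2734, w=(-2.7355−(-4.777))/3.3045=0.6178

0: u=-12.6281 w=10.4934
1: u=1.0416 w=11.3141
2: u=11.6419 w=-2.7825
3: u=6.5615 w=-7.3182
4: u=-2.2734 w=0.6178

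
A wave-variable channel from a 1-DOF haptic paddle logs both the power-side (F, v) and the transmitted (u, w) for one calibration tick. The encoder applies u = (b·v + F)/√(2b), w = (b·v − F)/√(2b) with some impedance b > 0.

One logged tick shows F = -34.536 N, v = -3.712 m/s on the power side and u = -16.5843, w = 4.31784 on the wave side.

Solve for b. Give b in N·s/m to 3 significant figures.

b = 5.46 N·s/m

u + w = -12.2665;  u + w = √(2b)·v, so √(2b) = -12.2665/(-3.712) = 3.3045.
b = (√(2b))²/2 = 10.9200/2 = 5.4600.
(Check via u − w = 2F/√(2b): u − w = -20.9021, 2F/√(2b) = -20.9021.)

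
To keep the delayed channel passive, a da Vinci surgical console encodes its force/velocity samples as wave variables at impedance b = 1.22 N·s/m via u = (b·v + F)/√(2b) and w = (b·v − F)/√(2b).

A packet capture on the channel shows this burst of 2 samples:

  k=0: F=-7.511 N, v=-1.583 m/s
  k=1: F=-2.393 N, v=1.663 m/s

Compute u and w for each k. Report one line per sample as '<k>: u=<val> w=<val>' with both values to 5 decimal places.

0: u=-6.04479 w=3.57206
1: u=-0.23312 w=2.83081

k=0: b·v=1.22×(-1.583)=-1.93126; √(2b)=1.56205; u=(-1.93126+(-7.511))/1.56205=-6.04479, w=(-1.93126−(-7.511))/1.56205=3.57206
k=1: b·v=1.22×1.663=2.02886; √(2b)=1.56205; u=(2.02886+(-2.393))/1.56205=-0.23312, w=(2.02886−(-2.393))/1.56205=2.83081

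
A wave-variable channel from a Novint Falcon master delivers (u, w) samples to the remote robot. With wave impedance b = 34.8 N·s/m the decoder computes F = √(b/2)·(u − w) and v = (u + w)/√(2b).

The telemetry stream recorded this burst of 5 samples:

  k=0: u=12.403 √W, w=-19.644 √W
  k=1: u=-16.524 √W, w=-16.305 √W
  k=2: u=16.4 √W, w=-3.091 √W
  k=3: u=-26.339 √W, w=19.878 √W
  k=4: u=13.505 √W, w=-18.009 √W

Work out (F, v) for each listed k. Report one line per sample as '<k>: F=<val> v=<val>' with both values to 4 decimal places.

k=0: u−w=32.0470, u+w=-7.2410; √(b/2)=4.1713, √(2b)=8.3427; F=4.1713×32.047=133.6786, v=-7.2410/8.3427=-0.8679
k=1: u−w=-0.2190, u+w=-32.8290; √(b/2)=4.1713, √(2b)=8.3427; F=4.1713×(-0.219)=-0.9135, v=-32.8290/8.3427=-3.9351
k=2: u−w=19.4910, u+w=13.3090; √(b/2)=4.1713, √(2b)=8.3427; F=4.1713×19.491=81.3034, v=13.3090/8.3427=1.5953
k=3: u−w=-46.2170, u+w=-6.4610; √(b/2)=4.1713, √(2b)=8.3427; F=4.1713×(-46.217)=-192.7864, v=-6.4610/8.3427=-0.7745
k=4: u−w=31.5140, u+w=-4.5040; √(b/2)=4.1713, √(2b)=8.3427; F=4.1713×31.514=131.4553, v=-4.5040/8.3427=-0.5399

0: F=133.6786 v=-0.8679
1: F=-0.9135 v=-3.9351
2: F=81.3034 v=1.5953
3: F=-192.7864 v=-0.7745
4: F=131.4553 v=-0.5399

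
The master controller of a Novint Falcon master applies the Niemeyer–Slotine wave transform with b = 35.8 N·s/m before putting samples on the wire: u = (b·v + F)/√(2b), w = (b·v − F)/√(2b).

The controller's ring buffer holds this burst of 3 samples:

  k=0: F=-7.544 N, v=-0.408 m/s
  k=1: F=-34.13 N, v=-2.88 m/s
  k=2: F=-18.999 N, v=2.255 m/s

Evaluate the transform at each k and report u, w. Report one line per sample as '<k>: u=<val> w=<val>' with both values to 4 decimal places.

0: u=-2.6177 w=-0.8346
1: u=-16.2183 w=-8.1513
2: u=7.2952 w=11.7858

k=0: b·v=35.8×(-0.408)=-14.6064; √(2b)=8.4617; u=(-14.6064+(-7.544))/8.4617=-2.6177, w=(-14.6064−(-7.544))/8.4617=-0.8346
k=1: b·v=35.8×(-2.88)=-103.1040; √(2b)=8.4617; u=(-103.1040+(-34.13))/8.4617=-16.2183, w=(-103.1040−(-34.13))/8.4617=-8.1513
k=2: b·v=35.8×2.255=80.7290; √(2b)=8.4617; u=(80.7290+(-18.999))/8.4617=7.2952, w=(80.7290−(-18.999))/8.4617=11.7858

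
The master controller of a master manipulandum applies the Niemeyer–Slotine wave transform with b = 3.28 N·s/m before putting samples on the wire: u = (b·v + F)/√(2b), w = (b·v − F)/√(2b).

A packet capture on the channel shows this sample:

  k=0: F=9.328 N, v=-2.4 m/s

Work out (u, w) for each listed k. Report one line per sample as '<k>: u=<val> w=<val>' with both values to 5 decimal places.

0: u=0.56847 w=-6.71547

k=0: b·v=3.28×(-2.4)=-7.87200; √(2b)=2.56125; u=(-7.87200+9.328)/2.56125=0.56847, w=(-7.87200−9.328)/2.56125=-6.71547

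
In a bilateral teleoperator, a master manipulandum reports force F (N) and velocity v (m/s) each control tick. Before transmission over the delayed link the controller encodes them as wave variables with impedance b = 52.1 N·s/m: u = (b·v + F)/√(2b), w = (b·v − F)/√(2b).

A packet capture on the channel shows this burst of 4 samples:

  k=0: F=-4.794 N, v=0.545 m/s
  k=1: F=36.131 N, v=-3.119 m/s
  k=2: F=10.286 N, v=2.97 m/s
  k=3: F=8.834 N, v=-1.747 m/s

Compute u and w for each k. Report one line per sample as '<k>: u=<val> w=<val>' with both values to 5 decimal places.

0: u=2.31200 w=3.25128
1: u=-12.37959 w=-19.45866
2: u=16.16630 w=14.15099
3: u=-8.05114 w=-9.78196

k=0: b·v=52.1×0.545=28.39450; √(2b)=10.20784; u=(28.39450+(-4.794))/10.20784=2.31200, w=(28.39450−(-4.794))/10.20784=3.25128
k=1: b·v=52.1×(-3.119)=-162.49990; √(2b)=10.20784; u=(-162.49990+36.131)/10.20784=-12.37959, w=(-162.49990−36.131)/10.20784=-19.45866
k=2: b·v=52.1×2.97=154.73700; √(2b)=10.20784; u=(154.73700+10.286)/10.20784=16.16630, w=(154.73700−10.286)/10.20784=14.15099
k=3: b·v=52.1×(-1.747)=-91.01870; √(2b)=10.20784; u=(-91.01870+8.834)/10.20784=-8.05114, w=(-91.01870−8.834)/10.20784=-9.78196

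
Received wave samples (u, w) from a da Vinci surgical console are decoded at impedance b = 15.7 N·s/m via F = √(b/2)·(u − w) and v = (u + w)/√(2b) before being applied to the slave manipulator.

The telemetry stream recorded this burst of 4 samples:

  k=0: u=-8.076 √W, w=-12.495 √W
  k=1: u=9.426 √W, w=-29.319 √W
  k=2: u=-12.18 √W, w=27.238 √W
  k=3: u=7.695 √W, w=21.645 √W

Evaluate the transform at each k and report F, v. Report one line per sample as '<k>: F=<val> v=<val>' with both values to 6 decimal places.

0: F=12.381089 v=-3.671052
1: F=108.555165 v=-3.550058
2: F=-110.440767 v=2.687215
3: F=-39.084903 v=5.235948

k=0: u−w=4.419000, u+w=-20.571000; √(b/2)=2.801785, √(2b)=5.603570; F=2.801785×4.419=12.381089, v=-20.571000/5.603570=-3.671052
k=1: u−w=38.745000, u+w=-19.893000; √(b/2)=2.801785, √(2b)=5.603570; F=2.801785×38.745=108.555165, v=-19.893000/5.603570=-3.550058
k=2: u−w=-39.418000, u+w=15.058000; √(b/2)=2.801785, √(2b)=5.603570; F=2.801785×(-39.418)=-110.440767, v=15.058000/5.603570=2.687215
k=3: u−w=-13.950000, u+w=29.340000; √(b/2)=2.801785, √(2b)=5.603570; F=2.801785×(-13.95)=-39.084903, v=29.340000/5.603570=5.235948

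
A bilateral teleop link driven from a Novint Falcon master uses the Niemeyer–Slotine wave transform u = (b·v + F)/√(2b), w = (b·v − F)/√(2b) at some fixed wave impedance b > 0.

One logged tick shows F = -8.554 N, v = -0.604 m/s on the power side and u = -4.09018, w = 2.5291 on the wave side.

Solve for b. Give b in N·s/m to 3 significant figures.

b = 3.34 N·s/m

u + w = -1.56108;  u + w = √(2b)·v, so √(2b) = -1.56108/(-0.604) = 2.58457.
b = (√(2b))²/2 = 6.68000/2 = 3.34000.
(Check via u − w = 2F/√(2b): u − w = -6.61928, 2F/√(2b) = -6.61928.)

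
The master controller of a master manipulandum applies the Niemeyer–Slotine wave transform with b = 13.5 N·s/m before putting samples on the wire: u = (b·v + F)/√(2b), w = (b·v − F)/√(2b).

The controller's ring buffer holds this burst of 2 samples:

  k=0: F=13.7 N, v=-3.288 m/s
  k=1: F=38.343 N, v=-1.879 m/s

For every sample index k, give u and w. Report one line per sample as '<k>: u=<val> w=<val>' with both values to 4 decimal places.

k=0: b·v=13.5×(-3.288)=-44.3880; √(2b)=5.1962; u=(-44.3880+13.7)/5.1962=-5.9059, w=(-44.3880−13.7)/5.1962=-11.1790
k=1: b·v=13.5×(-1.879)=-25.3665; √(2b)=5.1962; u=(-25.3665+38.343)/5.1962=2.4973, w=(-25.3665−38.343)/5.1962=-12.2609

0: u=-5.9059 w=-11.1790
1: u=2.4973 w=-12.2609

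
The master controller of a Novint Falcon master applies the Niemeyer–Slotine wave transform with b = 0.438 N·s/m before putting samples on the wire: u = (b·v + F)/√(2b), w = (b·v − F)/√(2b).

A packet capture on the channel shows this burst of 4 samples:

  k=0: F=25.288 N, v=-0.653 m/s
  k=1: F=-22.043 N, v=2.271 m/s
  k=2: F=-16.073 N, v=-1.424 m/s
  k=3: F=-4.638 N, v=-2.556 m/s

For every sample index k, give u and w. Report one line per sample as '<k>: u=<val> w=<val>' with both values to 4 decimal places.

0: u=26.7130 w=-27.3242
1: u=-22.4887 w=24.6143
2: u=-17.8393 w=16.5066
3: u=-6.1515 w=3.7593

k=0: b·v=0.438×(-0.653)=-0.2860; √(2b)=0.9359; u=(-0.2860+25.288)/0.9359=26.7130, w=(-0.2860−25.288)/0.9359=-27.3242
k=1: b·v=0.438×2.271=0.9947; √(2b)=0.9359; u=(0.9947+(-22.043))/0.9359=-22.4887, w=(0.9947−(-22.043))/0.9359=24.6143
k=2: b·v=0.438×(-1.424)=-0.6237; √(2b)=0.9359; u=(-0.6237+(-16.073))/0.9359=-17.8393, w=(-0.6237−(-16.073))/0.9359=16.5066
k=3: b·v=0.438×(-2.556)=-1.1195; √(2b)=0.9359; u=(-1.1195+(-4.638))/0.9359=-6.1515, w=(-1.1195−(-4.638))/0.9359=3.7593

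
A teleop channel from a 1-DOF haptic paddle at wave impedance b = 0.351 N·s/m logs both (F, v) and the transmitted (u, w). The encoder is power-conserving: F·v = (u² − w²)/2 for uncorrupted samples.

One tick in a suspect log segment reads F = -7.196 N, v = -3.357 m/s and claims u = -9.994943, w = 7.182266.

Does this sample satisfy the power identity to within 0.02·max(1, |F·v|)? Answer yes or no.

F·v = (-7.196)×(-3.357) = 24.156972 W.
(u² − w²)/2 = (99.898886 − 51.584945)/2 = 24.156970 W.
|Δ| = 0.000002;  2% of max(1, |F·v|) = 0.483139.

yes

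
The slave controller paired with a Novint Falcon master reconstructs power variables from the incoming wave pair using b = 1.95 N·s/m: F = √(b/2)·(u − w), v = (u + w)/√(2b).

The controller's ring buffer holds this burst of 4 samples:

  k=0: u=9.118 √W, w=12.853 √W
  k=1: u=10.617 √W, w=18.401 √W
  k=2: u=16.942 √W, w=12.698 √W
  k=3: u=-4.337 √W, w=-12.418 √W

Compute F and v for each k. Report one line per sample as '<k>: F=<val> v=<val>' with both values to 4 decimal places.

k=0: u−w=-3.7350, u+w=21.9710; √(b/2)=0.9874, √(2b)=1.9748; F=0.9874×(-3.735)=-3.6880, v=21.9710/1.9748=11.1254
k=1: u−w=-7.7840, u+w=29.0180; √(b/2)=0.9874, √(2b)=1.9748; F=0.9874×(-7.784)=-7.6861, v=29.0180/1.9748=14.6938
k=2: u−w=4.2440, u+w=29.6400; √(b/2)=0.9874, √(2b)=1.9748; F=0.9874×4.244=4.1906, v=29.6400/1.9748=15.0088
k=3: u−w=8.0810, u+w=-16.7550; √(b/2)=0.9874, √(2b)=1.9748; F=0.9874×8.081=7.9793, v=-16.7550/1.9748=-8.4842

0: F=-3.6880 v=11.1254
1: F=-7.6861 v=14.6938
2: F=4.1906 v=15.0088
3: F=7.9793 v=-8.4842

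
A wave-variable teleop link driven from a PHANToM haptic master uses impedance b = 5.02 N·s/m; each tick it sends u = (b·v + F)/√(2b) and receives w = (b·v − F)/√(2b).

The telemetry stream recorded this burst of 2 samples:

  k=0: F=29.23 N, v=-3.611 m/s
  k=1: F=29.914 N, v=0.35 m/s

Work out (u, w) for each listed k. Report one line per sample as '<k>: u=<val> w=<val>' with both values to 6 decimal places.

k=0: b·v=5.02×(-3.611)=-18.127220; √(2b)=3.168596; u=(-18.127220+29.23)/3.168596=3.504006, w=(-18.127220−29.23)/3.168596=-14.945806
k=1: b·v=5.02×0.35=1.757000; √(2b)=3.168596; u=(1.757000+29.914)/3.168596=9.995279, w=(1.757000−29.914)/3.168596=-8.886270

0: u=3.504006 w=-14.945806
1: u=9.995279 w=-8.886270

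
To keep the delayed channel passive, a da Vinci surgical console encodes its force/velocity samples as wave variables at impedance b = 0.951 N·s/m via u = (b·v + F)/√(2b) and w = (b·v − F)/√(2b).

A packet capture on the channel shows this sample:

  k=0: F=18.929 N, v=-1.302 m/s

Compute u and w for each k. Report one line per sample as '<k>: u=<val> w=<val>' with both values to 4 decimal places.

0: u=12.8275 w=-14.6231

k=0: b·v=0.951×(-1.302)=-1.2382; √(2b)=1.3791; u=(-1.2382+18.929)/1.3791=12.8275, w=(-1.2382−18.929)/1.3791=-14.6231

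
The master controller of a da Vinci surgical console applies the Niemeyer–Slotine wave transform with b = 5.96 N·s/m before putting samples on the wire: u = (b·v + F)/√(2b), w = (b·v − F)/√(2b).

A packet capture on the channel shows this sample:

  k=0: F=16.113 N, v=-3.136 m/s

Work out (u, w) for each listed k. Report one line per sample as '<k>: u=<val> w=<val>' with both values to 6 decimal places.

0: u=-0.746570 w=-10.080580

k=0: b·v=5.96×(-3.136)=-18.690560; √(2b)=3.452535; u=(-18.690560+16.113)/3.452535=-0.746570, w=(-18.690560−16.113)/3.452535=-10.080580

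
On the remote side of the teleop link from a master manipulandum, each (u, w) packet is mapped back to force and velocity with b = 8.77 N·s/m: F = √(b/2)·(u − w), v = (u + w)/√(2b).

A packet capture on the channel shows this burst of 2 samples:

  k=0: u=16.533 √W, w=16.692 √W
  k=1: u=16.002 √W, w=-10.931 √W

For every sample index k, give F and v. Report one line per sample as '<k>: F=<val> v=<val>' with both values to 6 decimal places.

k=0: u−w=-0.159000, u+w=33.225000; √(b/2)=2.094039, √(2b)=4.188078; F=2.094039×(-0.159)=-0.332952, v=33.225000/4.188078=7.933233
k=1: u−w=26.933000, u+w=5.071000; √(b/2)=2.094039, √(2b)=4.188078; F=2.094039×26.933=56.398757, v=5.071000/4.188078=1.210818

0: F=-0.332952 v=7.933233
1: F=56.398757 v=1.210818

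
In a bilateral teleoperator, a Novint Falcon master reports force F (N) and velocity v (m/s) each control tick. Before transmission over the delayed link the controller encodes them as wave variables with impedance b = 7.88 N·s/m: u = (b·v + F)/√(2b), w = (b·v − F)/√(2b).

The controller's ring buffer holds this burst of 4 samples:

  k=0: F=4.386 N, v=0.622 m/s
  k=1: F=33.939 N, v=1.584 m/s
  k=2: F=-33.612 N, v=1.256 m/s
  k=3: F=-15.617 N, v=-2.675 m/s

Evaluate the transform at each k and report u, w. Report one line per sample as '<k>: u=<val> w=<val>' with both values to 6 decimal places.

0: u=2.339452 w=0.129817
1: u=11.693261 w=-5.404960
2: u=-5.973652 w=10.959829
3: u=-9.243589 w=-1.375858

k=0: b·v=7.88×0.622=4.901360; √(2b)=3.969887; u=(4.901360+4.386)/3.969887=2.339452, w=(4.901360−4.386)/3.969887=0.129817
k=1: b·v=7.88×1.584=12.481920; √(2b)=3.969887; u=(12.481920+33.939)/3.969887=11.693261, w=(12.481920−33.939)/3.969887=-5.404960
k=2: b·v=7.88×1.256=9.897280; √(2b)=3.969887; u=(9.897280+(-33.612))/3.969887=-5.973652, w=(9.897280−(-33.612))/3.969887=10.959829
k=3: b·v=7.88×(-2.675)=-21.079000; √(2b)=3.969887; u=(-21.079000+(-15.617))/3.969887=-9.243589, w=(-21.079000−(-15.617))/3.969887=-1.375858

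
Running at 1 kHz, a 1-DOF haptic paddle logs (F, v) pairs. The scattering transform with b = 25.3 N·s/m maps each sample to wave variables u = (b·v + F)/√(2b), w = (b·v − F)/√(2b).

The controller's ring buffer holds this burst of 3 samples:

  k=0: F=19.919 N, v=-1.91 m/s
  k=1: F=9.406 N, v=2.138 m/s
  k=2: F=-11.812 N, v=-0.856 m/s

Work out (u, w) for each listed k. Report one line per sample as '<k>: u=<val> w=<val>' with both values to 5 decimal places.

0: u=-3.99305 w=-9.59349
1: u=8.92649 w=6.28189
2: u=-4.70506 w=-1.38399

k=0: b·v=25.3×(-1.91)=-48.32300; √(2b)=7.11337; u=(-48.32300+19.919)/7.11337=-3.99305, w=(-48.32300−19.919)/7.11337=-9.59349
k=1: b·v=25.3×2.138=54.09140; √(2b)=7.11337; u=(54.09140+9.406)/7.11337=8.92649, w=(54.09140−9.406)/7.11337=6.28189
k=2: b·v=25.3×(-0.856)=-21.65680; √(2b)=7.11337; u=(-21.65680+(-11.812))/7.11337=-4.70506, w=(-21.65680−(-11.812))/7.11337=-1.38399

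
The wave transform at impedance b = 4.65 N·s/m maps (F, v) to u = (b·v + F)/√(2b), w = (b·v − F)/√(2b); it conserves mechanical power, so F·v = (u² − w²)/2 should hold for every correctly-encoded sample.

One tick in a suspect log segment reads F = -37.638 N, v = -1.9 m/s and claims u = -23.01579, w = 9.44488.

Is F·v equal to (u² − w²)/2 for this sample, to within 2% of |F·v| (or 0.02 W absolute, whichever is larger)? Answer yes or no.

F·v = (-37.638)×(-1.9) = 71.51220 W.
(u² − w²)/2 = (529.72659 − 89.20576)/2 = 220.26042 W.
|Δ| = 148.74822;  2% of max(1, |F·v|) = 1.43024.

no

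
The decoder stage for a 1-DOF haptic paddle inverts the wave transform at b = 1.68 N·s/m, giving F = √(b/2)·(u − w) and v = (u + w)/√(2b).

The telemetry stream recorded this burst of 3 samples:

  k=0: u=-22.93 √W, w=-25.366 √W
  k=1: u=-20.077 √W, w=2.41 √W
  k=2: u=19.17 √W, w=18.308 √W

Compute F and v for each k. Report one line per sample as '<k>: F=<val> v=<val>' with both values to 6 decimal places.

0: F=2.232631 v=-26.347628
1: F=-20.609676 v=-9.638139
2: F=0.790036 v=20.445925

k=0: u−w=2.436000, u+w=-48.296000; √(b/2)=0.916515, √(2b)=1.833030; F=0.916515×2.436=2.232631, v=-48.296000/1.833030=-26.347628
k=1: u−w=-22.487000, u+w=-17.667000; √(b/2)=0.916515, √(2b)=1.833030; F=0.916515×(-22.487)=-20.609676, v=-17.667000/1.833030=-9.638139
k=2: u−w=0.862000, u+w=37.478000; √(b/2)=0.916515, √(2b)=1.833030; F=0.916515×0.862=0.790036, v=37.478000/1.833030=20.445925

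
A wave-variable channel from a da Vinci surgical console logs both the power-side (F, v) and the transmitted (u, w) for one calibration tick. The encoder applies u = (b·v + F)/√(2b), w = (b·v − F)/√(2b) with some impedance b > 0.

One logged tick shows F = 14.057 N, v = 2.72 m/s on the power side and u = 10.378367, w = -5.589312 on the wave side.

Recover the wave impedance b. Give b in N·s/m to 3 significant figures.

u + w = 4.789055;  u + w = √(2b)·v, so √(2b) = 4.789055/2.72 = 1.760682.
b = (√(2b))²/2 = 3.100001/2 = 1.550001.
(Check via u − w = 2F/√(2b): u − w = 15.967679, 2F/√(2b) = 15.967676.)

b = 1.55 N·s/m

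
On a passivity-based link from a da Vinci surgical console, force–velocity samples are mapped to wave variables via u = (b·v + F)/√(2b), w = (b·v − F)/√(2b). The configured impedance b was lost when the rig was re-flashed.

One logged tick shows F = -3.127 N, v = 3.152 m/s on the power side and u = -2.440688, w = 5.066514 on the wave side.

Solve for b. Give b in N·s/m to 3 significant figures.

b = 0.347 N·s/m

u + w = 2.625826;  u + w = √(2b)·v, so √(2b) = 2.625826/3.152 = 0.833067.
b = (√(2b))²/2 = 0.694000/2 = 0.347000.
(Check via u − w = 2F/√(2b): u − w = -7.507202, 2F/√(2b) = -7.507203.)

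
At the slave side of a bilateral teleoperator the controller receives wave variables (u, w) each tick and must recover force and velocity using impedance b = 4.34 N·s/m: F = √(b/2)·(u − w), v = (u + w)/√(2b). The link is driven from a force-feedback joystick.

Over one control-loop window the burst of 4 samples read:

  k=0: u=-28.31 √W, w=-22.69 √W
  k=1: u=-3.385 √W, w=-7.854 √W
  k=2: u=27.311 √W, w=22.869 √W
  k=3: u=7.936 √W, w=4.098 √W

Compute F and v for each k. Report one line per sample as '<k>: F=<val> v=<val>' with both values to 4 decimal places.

0: F=-8.2788 v=-17.3105
1: F=6.5832 v=-3.8148
2: F=6.5435 v=17.0322
3: F=5.6537 v=4.0846

k=0: u−w=-5.6200, u+w=-51.0000; √(b/2)=1.4731, √(2b)=2.9462; F=1.4731×(-5.62)=-8.2788, v=-51.0000/2.9462=-17.3105
k=1: u−w=4.4690, u+w=-11.2390; √(b/2)=1.4731, √(2b)=2.9462; F=1.4731×4.469=6.5832, v=-11.2390/2.9462=-3.8148
k=2: u−w=4.4420, u+w=50.1800; √(b/2)=1.4731, √(2b)=2.9462; F=1.4731×4.442=6.5435, v=50.1800/2.9462=17.0322
k=3: u−w=3.8380, u+w=12.0340; √(b/2)=1.4731, √(2b)=2.9462; F=1.4731×3.838=5.6537, v=12.0340/2.9462=4.0846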